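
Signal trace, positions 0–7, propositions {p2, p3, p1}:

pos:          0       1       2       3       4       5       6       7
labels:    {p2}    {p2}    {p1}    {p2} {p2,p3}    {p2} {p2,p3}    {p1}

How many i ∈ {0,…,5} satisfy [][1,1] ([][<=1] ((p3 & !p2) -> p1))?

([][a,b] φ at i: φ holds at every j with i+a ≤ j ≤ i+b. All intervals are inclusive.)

Evaluate at each i in [0,5]:
  i=0: ✓ (all of [1,1])
  i=1: ✓ (all of [2,2])
  i=2: ✓ (all of [3,3])
  i=3: ✓ (all of [4,4])
  i=4: ✓ (all of [5,5])
  i=5: ✓ (all of [6,6])
Positions where it holds: {0, 1, 2, 3, 4, 5} → 6.

6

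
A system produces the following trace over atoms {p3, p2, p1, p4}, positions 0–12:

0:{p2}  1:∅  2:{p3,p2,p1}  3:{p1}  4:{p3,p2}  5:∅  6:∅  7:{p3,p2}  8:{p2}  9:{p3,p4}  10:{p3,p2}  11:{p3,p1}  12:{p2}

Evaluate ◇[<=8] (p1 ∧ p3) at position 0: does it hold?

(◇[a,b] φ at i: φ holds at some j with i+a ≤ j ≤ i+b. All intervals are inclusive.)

Yes

Check (p1 ∧ p3) at each j in [0,8]:
  j=0: false
  j=1: false
  j=2: true
  j=3: false
  j=4: false
  j=5: false
  j=6: false
  j=7: false
  j=8: false
Found at j=2 → formula holds.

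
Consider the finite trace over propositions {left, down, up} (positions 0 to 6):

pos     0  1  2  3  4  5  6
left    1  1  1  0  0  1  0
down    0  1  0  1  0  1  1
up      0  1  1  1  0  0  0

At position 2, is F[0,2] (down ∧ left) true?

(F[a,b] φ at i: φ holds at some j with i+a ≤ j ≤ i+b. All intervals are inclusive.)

Check (down ∧ left) at each j in [2,4]:
  j=2: false
  j=3: false
  j=4: false
No position in the window satisfies it → formula fails.

No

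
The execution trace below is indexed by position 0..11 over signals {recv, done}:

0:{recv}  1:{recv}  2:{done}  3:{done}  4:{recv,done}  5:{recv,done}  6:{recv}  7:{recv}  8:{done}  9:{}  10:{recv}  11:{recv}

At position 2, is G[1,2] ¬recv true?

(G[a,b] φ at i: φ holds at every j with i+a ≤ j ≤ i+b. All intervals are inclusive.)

Check ¬recv at every j in [3,4]:
  j=3: true
  j=4: false
Fails at j=4 → formula fails.

False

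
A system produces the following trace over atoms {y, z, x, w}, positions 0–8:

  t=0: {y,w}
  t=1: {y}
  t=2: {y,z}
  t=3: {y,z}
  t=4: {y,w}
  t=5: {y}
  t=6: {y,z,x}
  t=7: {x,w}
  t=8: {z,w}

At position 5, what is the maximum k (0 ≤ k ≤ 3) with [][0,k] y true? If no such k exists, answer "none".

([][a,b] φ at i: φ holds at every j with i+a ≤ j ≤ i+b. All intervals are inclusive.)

y must hold from j=5 onward; find where it first fails.
  j=5: holds
  j=6: holds
  j=7: fails
Holds on [5,6], so largest k = 1.

1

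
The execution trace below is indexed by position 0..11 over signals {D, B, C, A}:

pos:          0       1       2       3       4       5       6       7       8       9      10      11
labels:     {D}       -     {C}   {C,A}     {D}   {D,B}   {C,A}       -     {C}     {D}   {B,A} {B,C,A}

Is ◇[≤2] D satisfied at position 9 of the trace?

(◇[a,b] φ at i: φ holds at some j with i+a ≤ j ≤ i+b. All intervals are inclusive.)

Check D at each j in [9,11]:
  j=9: true
  j=10: false
  j=11: false
Found at j=9 → formula holds.

True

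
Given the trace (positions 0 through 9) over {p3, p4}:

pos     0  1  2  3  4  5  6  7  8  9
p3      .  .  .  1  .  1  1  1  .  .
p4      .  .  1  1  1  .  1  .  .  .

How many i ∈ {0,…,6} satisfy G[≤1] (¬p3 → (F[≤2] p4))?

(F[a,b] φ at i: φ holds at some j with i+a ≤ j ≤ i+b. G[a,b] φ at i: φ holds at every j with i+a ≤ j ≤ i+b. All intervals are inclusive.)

7

Evaluate at each i in [0,6]:
  i=0: ✓ (all of [0,1])
  i=1: ✓ (all of [1,2])
  i=2: ✓ (all of [2,3])
  i=3: ✓ (all of [3,4])
  i=4: ✓ (all of [4,5])
  i=5: ✓ (all of [5,6])
  i=6: ✓ (all of [6,7])
Positions where it holds: {0, 1, 2, 3, 4, 5, 6} → 7.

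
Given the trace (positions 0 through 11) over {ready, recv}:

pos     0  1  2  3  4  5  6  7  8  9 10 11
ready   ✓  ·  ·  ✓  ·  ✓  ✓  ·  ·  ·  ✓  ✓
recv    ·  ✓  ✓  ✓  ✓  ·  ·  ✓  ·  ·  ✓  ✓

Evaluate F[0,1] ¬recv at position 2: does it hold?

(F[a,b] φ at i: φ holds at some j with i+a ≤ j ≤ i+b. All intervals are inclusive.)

Does not hold

Check ¬recv at each j in [2,3]:
  j=2: false
  j=3: false
No position in the window satisfies it → formula fails.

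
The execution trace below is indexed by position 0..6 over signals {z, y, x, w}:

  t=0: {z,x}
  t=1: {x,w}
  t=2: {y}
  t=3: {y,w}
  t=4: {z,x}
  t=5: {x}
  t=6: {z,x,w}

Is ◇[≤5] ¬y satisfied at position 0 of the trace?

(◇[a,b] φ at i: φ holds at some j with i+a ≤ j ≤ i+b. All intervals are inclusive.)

True

Check ¬y at each j in [0,5]:
  j=0: true
  j=1: true
  j=2: false
  j=3: false
  j=4: true
  j=5: true
Found at j=0 → formula holds.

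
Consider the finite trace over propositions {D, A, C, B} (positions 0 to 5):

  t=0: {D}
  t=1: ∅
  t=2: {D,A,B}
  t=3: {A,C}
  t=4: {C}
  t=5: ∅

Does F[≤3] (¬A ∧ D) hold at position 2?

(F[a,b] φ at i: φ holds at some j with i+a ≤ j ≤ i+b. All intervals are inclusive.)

Does not hold

Check (¬A ∧ D) at each j in [2,5]:
  j=2: false
  j=3: false
  j=4: false
  j=5: false
No position in the window satisfies it → formula fails.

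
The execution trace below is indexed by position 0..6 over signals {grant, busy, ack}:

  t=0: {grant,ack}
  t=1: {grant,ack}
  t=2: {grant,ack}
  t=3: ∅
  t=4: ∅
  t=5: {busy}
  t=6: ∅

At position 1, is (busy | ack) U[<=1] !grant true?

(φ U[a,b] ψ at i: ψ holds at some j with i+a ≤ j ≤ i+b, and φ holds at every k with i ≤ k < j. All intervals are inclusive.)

False

Need some j in [1,2] with !grant, and (busy | ack) at every k in [1,j-1].
  j=1: !grant false.
  j=2: !grant false.
No j in the window works → until fails.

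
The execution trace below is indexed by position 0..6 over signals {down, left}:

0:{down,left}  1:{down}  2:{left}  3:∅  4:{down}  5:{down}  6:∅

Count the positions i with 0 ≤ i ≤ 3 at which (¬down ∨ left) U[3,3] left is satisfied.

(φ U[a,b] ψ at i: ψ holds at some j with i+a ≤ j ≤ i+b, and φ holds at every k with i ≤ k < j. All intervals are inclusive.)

0

Evaluate at each i in [0,3]:
  i=0: ✗ (no rhs in [3,3])
  i=1: ✗ (no rhs in [4,4])
  i=2: ✗ (no rhs in [5,5])
  i=3: ✗ (no rhs in [6,6])
Positions where it holds: {} → 0.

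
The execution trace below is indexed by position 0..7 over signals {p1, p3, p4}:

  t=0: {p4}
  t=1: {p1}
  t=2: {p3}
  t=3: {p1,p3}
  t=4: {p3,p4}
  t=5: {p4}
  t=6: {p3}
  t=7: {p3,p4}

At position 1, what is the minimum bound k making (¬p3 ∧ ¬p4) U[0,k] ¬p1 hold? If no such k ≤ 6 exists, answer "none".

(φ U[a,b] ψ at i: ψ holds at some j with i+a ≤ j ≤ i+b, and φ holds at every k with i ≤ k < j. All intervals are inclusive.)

Need earliest j ≥ 1 with ¬p1, and (¬p3 ∧ ¬p4) at every k in [1,j-1].
  j=1: rhs fails.
  j=2: rhs holds; lhs holds on [1,1]. k = 1.

1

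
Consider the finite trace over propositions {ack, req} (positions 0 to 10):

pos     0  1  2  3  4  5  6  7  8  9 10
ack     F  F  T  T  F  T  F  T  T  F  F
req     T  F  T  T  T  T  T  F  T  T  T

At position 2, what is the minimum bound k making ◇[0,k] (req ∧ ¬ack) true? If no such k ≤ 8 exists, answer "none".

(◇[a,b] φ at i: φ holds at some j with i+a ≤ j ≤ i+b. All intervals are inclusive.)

2

Scan j = 2,3,… for (req ∧ ¬ack):
  j=2: fails
  j=3: fails
  j=4: holds
First hit at j=4, so smallest k = 4-2 = 2.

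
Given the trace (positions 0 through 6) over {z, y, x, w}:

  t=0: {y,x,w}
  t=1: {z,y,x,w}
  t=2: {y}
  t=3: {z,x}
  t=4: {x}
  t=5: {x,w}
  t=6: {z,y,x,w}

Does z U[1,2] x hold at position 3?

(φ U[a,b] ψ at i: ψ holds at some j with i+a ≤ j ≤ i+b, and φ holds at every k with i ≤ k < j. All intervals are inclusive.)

True

Need some j in [4,5] with x, and z at every k in [3,j-1].
  j=4: x holds; z holds at every k in [3,3] → satisfied.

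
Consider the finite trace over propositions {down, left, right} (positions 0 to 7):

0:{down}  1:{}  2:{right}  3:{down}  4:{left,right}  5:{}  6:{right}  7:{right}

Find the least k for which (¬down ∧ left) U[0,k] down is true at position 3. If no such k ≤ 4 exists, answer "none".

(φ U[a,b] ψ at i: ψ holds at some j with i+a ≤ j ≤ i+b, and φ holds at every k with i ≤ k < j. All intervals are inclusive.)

Need earliest j ≥ 3 with down, and (¬down ∧ left) at every k in [3,j-1].
  j=3: rhs holds (empty prefix). k = 0.

0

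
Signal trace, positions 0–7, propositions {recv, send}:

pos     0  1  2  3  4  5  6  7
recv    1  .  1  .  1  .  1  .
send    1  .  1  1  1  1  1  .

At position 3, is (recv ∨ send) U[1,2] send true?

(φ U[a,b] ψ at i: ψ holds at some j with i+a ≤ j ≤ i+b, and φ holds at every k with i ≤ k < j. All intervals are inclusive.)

Need some j in [4,5] with send, and (recv ∨ send) at every k in [3,j-1].
  j=4: send holds; (recv ∨ send) holds at every k in [3,3] → satisfied.

Holds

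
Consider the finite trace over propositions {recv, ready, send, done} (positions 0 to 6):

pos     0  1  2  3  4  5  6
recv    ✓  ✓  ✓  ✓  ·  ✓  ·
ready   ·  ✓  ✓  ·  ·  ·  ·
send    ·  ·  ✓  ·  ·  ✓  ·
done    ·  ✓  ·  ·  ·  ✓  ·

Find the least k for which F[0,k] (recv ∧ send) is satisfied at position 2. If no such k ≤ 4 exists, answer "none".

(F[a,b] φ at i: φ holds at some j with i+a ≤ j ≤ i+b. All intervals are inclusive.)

Scan j = 2,3,… for (recv ∧ send):
  j=2: holds
First hit at j=2, so smallest k = 2-2 = 0.

0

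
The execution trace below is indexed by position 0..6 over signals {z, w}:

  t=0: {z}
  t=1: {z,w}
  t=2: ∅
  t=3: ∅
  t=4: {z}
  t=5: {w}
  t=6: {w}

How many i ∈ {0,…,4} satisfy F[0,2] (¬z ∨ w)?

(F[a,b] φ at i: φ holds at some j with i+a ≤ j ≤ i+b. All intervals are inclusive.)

Evaluate at each i in [0,4]:
  i=0: ✓ (witness j=1)
  i=1: ✓ (witness j=1)
  i=2: ✓ (witness j=2)
  i=3: ✓ (witness j=3)
  i=4: ✓ (witness j=5)
Positions where it holds: {0, 1, 2, 3, 4} → 5.

5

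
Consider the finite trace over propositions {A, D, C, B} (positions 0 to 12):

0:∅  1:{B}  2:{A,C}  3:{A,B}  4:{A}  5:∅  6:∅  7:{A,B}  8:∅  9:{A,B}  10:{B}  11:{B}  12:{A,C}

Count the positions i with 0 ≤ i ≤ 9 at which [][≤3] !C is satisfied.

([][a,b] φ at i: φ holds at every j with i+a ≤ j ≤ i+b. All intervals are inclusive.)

6

Evaluate at each i in [0,9]:
  i=0: ✗ (fails at j=2)
  i=1: ✗ (fails at j=2)
  i=2: ✗ (fails at j=2)
  i=3: ✓ (all of [3,6])
  i=4: ✓ (all of [4,7])
  i=5: ✓ (all of [5,8])
  i=6: ✓ (all of [6,9])
  i=7: ✓ (all of [7,10])
  i=8: ✓ (all of [8,11])
  i=9: ✗ (fails at j=12)
Positions where it holds: {3, 4, 5, 6, 7, 8} → 6.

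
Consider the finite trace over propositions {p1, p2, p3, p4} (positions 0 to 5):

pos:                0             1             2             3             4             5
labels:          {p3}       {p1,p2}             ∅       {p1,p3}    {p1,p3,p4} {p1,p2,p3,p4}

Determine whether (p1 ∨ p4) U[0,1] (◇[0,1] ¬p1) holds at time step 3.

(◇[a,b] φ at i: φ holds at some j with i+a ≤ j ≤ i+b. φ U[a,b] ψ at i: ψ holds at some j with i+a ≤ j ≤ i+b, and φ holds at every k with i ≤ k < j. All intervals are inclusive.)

Need some j in [3,4] with ◇[0,1] ¬p1, and (p1 ∨ p4) at every k in [3,j-1].
  j=3: ◇[0,1] ¬p1 — fails (none in [3,4]).
  j=4: ◇[0,1] ¬p1 — fails (none in [4,5]).
No j in the window works → until fails.

No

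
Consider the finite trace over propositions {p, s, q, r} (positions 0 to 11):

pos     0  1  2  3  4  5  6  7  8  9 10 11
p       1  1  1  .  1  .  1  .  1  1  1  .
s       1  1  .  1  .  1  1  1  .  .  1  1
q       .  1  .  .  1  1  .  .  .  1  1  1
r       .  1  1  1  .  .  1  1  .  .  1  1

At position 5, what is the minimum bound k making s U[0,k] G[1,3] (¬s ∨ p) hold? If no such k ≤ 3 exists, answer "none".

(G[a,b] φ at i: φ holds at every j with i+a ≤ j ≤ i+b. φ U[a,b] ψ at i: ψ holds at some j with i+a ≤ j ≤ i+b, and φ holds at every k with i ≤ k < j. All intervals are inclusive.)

Need earliest j ≥ 5 with G[1,3] (¬s ∨ p), and s at every k in [5,j-1].
  j=5: rhs fails.
  j=6: rhs fails.
  j=7: rhs holds; lhs holds on [5,6]. k = 2.

2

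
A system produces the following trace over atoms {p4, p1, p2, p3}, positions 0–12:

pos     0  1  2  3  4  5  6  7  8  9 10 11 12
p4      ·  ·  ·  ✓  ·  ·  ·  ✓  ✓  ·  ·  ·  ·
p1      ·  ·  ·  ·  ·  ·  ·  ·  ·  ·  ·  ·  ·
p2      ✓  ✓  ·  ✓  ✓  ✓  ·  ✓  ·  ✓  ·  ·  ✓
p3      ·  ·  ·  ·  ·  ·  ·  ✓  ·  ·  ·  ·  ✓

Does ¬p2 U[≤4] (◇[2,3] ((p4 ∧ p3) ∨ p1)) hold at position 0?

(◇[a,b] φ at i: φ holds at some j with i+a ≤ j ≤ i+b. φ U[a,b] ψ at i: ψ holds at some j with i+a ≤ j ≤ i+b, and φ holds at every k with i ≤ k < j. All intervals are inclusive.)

False

Need some j in [0,4] with ◇[2,3] ((p4 ∧ p3) ∨ p1), and ¬p2 at every k in [0,j-1].
  j=0: ◇[2,3] ((p4 ∧ p3) ∨ p1) — fails (none in [2,3]).
  j=1: ◇[2,3] ((p4 ∧ p3) ∨ p1) — fails (none in [3,4]).
  j=2: ◇[2,3] ((p4 ∧ p3) ∨ p1) — fails (none in [4,5]).
  j=3: ◇[2,3] ((p4 ∧ p3) ∨ p1) — fails (none in [5,6]).
  j=4: ◇[2,3] ((p4 ∧ p3) ∨ p1) holds, but ¬p2 fails at k=0 → not this j.
No j in the window works → until fails.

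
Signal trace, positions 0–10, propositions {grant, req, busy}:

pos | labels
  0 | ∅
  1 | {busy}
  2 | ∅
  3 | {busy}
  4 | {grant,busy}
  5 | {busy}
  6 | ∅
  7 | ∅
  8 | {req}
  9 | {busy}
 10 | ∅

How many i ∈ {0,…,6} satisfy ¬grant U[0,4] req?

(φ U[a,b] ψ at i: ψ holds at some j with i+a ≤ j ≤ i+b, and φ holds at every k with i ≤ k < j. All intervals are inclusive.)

Evaluate at each i in [0,6]:
  i=0: ✗ (no rhs in [0,4])
  i=1: ✗ (no rhs in [1,5])
  i=2: ✗ (no rhs in [2,6])
  i=3: ✗ (no rhs in [3,7])
  i=4: ✗ (lhs fails at k=4 before rhs at j=8)
  i=5: ✓ (rhs at j=8; lhs holds on [5,7])
  i=6: ✓ (rhs at j=8; lhs holds on [6,7])
Positions where it holds: {5, 6} → 2.

2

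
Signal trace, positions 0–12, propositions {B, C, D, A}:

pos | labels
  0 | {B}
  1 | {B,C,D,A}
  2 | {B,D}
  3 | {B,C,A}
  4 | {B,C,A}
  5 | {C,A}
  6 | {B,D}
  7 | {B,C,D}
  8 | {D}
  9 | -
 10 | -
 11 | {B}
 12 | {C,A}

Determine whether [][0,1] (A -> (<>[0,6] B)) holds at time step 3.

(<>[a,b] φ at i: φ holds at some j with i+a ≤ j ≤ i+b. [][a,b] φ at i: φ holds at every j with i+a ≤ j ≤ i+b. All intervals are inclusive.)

Check (A -> (<>[0,6] B)) at every j in [3,4]:
  j=3: antecedent true; consequent holds (witness at 3) → ✓
  j=4: antecedent true; consequent holds (witness at 4) → ✓
All positions satisfy it → formula holds.

True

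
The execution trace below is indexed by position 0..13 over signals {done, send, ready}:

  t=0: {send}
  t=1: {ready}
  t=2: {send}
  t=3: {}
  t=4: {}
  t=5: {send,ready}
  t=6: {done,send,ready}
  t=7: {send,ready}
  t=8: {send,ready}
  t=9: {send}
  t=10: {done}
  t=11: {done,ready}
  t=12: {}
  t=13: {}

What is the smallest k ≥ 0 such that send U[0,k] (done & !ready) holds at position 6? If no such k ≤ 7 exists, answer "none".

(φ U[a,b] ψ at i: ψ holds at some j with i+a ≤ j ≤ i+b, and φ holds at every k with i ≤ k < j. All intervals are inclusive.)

Need earliest j ≥ 6 with (done & !ready), and send at every k in [6,j-1].
  j=6: rhs fails.
  j=7: rhs fails.
  j=8: rhs fails.
  j=9: rhs fails.
  j=10: rhs holds; lhs holds on [6,9]. k = 4.

4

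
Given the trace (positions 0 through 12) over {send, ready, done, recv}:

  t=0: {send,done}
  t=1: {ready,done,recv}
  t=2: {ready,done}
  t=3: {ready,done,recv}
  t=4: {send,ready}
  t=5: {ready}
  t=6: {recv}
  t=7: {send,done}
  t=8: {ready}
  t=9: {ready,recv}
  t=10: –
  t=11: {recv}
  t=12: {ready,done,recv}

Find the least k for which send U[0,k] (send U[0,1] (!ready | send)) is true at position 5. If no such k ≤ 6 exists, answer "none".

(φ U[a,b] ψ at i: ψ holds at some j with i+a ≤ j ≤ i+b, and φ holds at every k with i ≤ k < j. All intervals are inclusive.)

Need earliest j ≥ 5 with (send U[0,1] (!ready | send)), and send at every k in [5,j-1].
  j=5: rhs fails.
  j=6: rhs holds but lhs fails at k=5.
  j=7: rhs holds but lhs fails at k=5.
  j=8: rhs fails.
  j=9: rhs fails.
  j=10: rhs holds but lhs fails at k=5.
  j=11: rhs holds but lhs fails at k=5.
No witness within the range → none.

none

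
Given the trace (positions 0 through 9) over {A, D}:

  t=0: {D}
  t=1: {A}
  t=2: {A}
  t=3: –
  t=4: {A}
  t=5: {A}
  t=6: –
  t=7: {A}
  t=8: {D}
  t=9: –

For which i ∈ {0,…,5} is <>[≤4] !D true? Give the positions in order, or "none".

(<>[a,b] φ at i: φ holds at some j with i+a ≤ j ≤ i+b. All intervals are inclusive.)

Evaluate at each i in [0,5]:
  i=0: ✓ (witness j=1)
  i=1: ✓ (witness j=1)
  i=2: ✓ (witness j=2)
  i=3: ✓ (witness j=3)
  i=4: ✓ (witness j=4)
  i=5: ✓ (witness j=5)

0, 1, 2, 3, 4, 5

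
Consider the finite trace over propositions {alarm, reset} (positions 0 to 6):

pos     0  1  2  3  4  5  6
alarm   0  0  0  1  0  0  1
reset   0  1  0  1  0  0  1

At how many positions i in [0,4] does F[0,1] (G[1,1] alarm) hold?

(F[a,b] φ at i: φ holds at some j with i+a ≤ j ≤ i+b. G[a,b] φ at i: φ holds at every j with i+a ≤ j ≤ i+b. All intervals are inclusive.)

Evaluate at each i in [0,4]:
  i=0: ✗ (none in [0,1])
  i=1: ✓ (witness j=2)
  i=2: ✓ (witness j=2)
  i=3: ✗ (none in [3,4])
  i=4: ✓ (witness j=5)
Positions where it holds: {1, 2, 4} → 3.

3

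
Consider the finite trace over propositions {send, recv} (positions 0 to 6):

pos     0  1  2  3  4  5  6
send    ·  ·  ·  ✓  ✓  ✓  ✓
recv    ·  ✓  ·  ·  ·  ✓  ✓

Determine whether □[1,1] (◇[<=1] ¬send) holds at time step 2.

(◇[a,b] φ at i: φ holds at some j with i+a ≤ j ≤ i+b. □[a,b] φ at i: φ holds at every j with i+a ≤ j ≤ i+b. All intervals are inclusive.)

Check ◇[<=1] ¬send at every j in [3,3]:
  j=3: fails (none in [3,4])
Fails at j=3 → formula fails.

False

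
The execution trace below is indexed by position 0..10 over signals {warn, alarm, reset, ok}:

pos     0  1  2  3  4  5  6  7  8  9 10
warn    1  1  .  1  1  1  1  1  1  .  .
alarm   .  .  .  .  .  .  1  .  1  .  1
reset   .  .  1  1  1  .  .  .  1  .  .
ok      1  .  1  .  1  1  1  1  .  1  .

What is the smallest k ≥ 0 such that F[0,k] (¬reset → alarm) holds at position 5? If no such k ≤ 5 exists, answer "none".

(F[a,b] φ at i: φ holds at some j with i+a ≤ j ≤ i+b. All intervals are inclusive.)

1

Scan j = 5,6,… for (¬reset → alarm):
  j=5: fails
  j=6: holds
First hit at j=6, so smallest k = 6-5 = 1.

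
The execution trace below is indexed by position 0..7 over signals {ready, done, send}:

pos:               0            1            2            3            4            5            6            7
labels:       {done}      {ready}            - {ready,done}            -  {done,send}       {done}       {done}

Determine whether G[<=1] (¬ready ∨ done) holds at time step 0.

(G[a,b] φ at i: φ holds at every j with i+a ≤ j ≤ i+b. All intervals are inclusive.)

Check (¬ready ∨ done) at every j in [0,1]:
  j=0: true
  j=1: false
Fails at j=1 → formula fails.

Does not hold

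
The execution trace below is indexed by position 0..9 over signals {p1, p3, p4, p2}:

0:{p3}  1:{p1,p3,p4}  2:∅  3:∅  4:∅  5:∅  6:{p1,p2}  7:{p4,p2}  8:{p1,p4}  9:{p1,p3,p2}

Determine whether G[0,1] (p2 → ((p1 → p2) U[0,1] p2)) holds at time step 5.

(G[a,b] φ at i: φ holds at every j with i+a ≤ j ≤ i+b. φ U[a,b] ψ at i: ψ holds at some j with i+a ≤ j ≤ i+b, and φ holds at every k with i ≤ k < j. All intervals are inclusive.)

True

Check (p2 → ((p1 → p2) U[0,1] p2)) at every j in [5,6]:
  j=5: antecedent false → ✓
  j=6: antecedent true; consequent holds → ✓
All positions satisfy it → formula holds.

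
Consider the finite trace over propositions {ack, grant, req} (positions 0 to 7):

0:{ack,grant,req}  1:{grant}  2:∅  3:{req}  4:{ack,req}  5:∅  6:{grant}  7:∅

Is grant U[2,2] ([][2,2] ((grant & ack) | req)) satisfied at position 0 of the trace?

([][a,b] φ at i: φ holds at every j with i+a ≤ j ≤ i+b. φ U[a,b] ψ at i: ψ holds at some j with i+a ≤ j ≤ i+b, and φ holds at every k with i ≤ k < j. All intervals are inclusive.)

Need some j in [2,2] with [][2,2] ((grant & ack) | req), and grant at every k in [0,j-1].
  j=2: [][2,2] ((grant & ack) | req) holds; grant holds at every k in [0,1] → satisfied.

Yes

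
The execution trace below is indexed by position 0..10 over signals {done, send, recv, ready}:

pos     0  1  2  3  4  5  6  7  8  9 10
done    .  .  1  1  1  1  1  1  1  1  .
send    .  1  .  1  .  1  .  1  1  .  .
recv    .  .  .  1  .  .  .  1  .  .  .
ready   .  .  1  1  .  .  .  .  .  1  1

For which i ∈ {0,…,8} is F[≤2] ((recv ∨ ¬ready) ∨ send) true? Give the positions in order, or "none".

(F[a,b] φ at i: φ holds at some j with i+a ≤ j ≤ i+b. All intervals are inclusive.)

0, 1, 2, 3, 4, 5, 6, 7, 8

Evaluate at each i in [0,8]:
  i=0: ✓ (witness j=0)
  i=1: ✓ (witness j=1)
  i=2: ✓ (witness j=3)
  i=3: ✓ (witness j=3)
  i=4: ✓ (witness j=4)
  i=5: ✓ (witness j=5)
  i=6: ✓ (witness j=6)
  i=7: ✓ (witness j=7)
  i=8: ✓ (witness j=8)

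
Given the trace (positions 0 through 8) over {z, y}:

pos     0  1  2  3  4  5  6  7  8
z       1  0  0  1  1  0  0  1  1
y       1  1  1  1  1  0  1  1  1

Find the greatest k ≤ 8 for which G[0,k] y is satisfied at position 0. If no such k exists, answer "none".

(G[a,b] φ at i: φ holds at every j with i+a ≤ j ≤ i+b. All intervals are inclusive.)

4

y must hold from j=0 onward; find where it first fails.
  j=0: holds
  j=1: holds
  j=2: holds
  j=3: holds
  j=4: holds
  j=5: fails
Holds on [0,4], so largest k = 4.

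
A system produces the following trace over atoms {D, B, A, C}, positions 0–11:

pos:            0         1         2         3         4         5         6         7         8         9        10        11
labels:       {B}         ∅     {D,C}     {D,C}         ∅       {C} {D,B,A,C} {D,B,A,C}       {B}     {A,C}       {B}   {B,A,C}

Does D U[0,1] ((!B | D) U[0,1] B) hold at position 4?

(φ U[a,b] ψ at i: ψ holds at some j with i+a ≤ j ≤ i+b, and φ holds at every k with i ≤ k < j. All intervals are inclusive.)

Does not hold

Need some j in [4,5] with ((!B | D) U[0,1] B), and D at every k in [4,j-1].
  j=4: ((!B | D) U[0,1] B) — fails.
  j=5: ((!B | D) U[0,1] B) holds, but D fails at k=4 → not this j.
No j in the window works → until fails.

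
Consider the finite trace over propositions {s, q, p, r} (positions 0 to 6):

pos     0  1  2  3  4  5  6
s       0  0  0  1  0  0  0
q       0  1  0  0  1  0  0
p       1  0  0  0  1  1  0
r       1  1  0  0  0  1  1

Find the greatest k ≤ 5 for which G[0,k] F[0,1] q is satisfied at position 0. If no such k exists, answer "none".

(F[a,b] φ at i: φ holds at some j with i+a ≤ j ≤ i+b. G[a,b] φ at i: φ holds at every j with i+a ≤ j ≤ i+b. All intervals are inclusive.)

1

F[0,1] q must hold from j=0 onward; find where it first fails.
  j=0: holds
  j=1: holds
  j=2: fails
Holds on [0,1], so largest k = 1.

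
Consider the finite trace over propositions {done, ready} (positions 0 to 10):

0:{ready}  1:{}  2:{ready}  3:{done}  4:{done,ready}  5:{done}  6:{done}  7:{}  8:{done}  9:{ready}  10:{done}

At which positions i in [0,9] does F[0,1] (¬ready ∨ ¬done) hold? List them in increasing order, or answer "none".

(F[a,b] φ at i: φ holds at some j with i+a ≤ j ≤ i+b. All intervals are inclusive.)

0, 1, 2, 3, 4, 5, 6, 7, 8, 9

Evaluate at each i in [0,9]:
  i=0: ✓ (witness j=0)
  i=1: ✓ (witness j=1)
  i=2: ✓ (witness j=2)
  i=3: ✓ (witness j=3)
  i=4: ✓ (witness j=5)
  i=5: ✓ (witness j=5)
  i=6: ✓ (witness j=6)
  i=7: ✓ (witness j=7)
  i=8: ✓ (witness j=8)
  i=9: ✓ (witness j=9)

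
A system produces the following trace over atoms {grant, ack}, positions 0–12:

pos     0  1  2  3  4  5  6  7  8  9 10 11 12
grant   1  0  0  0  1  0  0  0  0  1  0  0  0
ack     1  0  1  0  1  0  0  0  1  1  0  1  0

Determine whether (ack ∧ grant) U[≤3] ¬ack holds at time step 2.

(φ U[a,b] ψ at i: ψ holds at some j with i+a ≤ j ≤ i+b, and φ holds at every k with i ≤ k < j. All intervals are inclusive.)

Need some j in [2,5] with ¬ack, and (ack ∧ grant) at every k in [2,j-1].
  j=2: ¬ack false.
  j=3: ¬ack holds, but (ack ∧ grant) fails at k=2 → not this j.
  j=4: ¬ack false.
  j=5: ¬ack holds, but (ack ∧ grant) fails at k=2 → not this j.
No j in the window works → until fails.

No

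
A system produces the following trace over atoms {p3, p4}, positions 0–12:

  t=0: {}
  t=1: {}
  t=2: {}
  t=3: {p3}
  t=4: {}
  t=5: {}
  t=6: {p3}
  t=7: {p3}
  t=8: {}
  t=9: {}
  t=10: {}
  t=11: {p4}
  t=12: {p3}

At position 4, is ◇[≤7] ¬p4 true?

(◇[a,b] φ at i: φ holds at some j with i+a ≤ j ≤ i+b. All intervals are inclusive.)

True

Check ¬p4 at each j in [4,11]:
  j=4: true
  j=5: true
  j=6: true
  j=7: true
  j=8: true
  j=9: true
  j=10: true
  j=11: false
Found at j=4 → formula holds.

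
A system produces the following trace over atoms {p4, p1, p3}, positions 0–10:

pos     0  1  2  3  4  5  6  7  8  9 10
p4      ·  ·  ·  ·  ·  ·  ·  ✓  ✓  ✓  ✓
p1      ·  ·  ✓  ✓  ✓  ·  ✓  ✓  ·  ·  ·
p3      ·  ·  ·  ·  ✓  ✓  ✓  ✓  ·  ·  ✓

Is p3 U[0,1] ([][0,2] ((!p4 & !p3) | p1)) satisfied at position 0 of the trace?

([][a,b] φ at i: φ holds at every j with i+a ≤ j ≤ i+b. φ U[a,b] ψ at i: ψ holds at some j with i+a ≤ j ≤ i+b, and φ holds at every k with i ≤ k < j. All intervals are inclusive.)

Holds

Need some j in [0,1] with [][0,2] ((!p4 & !p3) | p1), and p3 at every k in [0,j-1].
  j=0: [][0,2] ((!p4 & !p3) | p1) holds; no prefix to check → satisfied.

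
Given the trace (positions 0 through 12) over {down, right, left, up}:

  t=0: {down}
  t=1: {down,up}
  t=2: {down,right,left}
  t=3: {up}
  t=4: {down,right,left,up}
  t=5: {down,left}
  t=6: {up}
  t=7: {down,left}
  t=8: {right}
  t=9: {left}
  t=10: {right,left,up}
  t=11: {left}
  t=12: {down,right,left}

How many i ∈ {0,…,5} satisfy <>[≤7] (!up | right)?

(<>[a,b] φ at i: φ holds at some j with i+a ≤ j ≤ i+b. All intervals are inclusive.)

6

Evaluate at each i in [0,5]:
  i=0: ✓ (witness j=0)
  i=1: ✓ (witness j=2)
  i=2: ✓ (witness j=2)
  i=3: ✓ (witness j=4)
  i=4: ✓ (witness j=4)
  i=5: ✓ (witness j=5)
Positions where it holds: {0, 1, 2, 3, 4, 5} → 6.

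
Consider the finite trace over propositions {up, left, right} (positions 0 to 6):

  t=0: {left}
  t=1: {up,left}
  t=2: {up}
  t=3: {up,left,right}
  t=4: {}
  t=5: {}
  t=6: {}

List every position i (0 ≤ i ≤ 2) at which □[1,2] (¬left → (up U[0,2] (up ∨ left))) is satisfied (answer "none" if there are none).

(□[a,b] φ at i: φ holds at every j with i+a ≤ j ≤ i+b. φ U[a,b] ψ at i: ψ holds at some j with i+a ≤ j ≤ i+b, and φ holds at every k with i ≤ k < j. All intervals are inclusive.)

0, 1

Evaluate at each i in [0,2]:
  i=0: ✓ (all of [1,2])
  i=1: ✓ (all of [2,3])
  i=2: ✗ (fails at j=4)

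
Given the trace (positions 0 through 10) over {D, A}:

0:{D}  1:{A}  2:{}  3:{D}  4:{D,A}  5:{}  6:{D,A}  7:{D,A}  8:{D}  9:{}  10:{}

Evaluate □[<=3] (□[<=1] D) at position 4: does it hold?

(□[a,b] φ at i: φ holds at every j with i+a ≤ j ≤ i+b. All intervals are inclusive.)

Does not hold

Check □[<=1] D at every j in [4,7]:
  j=4: fails at 5
  j=5: fails at 5
  j=6: holds on [6,7]
  j=7: holds on [7,8]
Fails at j=4 → formula fails.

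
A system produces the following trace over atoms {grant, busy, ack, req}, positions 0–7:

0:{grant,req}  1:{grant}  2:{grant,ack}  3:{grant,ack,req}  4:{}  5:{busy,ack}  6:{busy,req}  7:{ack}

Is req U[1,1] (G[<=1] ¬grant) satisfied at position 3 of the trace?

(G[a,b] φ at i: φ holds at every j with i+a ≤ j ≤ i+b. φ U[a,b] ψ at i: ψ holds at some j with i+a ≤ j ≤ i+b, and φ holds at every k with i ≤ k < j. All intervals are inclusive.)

Holds

Need some j in [4,4] with G[<=1] ¬grant, and req at every k in [3,j-1].
  j=4: G[<=1] ¬grant holds; req holds at every k in [3,3] → satisfied.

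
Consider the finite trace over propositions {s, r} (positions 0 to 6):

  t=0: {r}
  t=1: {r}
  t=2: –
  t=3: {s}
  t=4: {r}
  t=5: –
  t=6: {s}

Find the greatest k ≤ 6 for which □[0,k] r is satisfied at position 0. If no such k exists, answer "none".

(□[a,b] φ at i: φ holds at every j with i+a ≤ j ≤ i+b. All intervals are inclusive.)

r must hold from j=0 onward; find where it first fails.
  j=0: holds
  j=1: holds
  j=2: fails
Holds on [0,1], so largest k = 1.

1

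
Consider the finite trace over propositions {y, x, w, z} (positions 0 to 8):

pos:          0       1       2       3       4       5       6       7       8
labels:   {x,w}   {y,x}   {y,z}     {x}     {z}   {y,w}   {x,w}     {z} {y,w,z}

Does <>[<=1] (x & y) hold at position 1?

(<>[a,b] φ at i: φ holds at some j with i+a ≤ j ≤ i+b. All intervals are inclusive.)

Check (x & y) at each j in [1,2]:
  j=1: true
  j=2: false
Found at j=1 → formula holds.

Yes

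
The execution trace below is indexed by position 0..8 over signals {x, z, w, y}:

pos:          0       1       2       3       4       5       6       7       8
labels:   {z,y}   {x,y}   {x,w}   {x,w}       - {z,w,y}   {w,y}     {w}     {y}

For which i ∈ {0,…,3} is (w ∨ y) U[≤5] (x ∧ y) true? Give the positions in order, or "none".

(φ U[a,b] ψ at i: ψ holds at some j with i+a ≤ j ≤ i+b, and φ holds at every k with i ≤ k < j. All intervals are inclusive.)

Evaluate at each i in [0,3]:
  i=0: ✓ (rhs at j=1; lhs holds on [0,0])
  i=1: ✓ (rhs at j=1)
  i=2: ✗ (no rhs in [2,7])
  i=3: ✗ (no rhs in [3,8])

0, 1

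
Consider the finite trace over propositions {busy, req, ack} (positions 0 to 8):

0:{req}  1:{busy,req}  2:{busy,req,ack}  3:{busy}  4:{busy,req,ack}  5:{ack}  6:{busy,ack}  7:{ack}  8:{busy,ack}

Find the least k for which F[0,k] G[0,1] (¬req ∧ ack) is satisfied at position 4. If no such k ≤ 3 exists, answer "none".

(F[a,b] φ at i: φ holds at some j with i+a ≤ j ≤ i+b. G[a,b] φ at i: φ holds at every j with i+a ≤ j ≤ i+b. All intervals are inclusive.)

1

Scan j = 4,5,… for G[0,1] (¬req ∧ ack):
  j=4: fails
  j=5: holds
First hit at j=5, so smallest k = 5-4 = 1.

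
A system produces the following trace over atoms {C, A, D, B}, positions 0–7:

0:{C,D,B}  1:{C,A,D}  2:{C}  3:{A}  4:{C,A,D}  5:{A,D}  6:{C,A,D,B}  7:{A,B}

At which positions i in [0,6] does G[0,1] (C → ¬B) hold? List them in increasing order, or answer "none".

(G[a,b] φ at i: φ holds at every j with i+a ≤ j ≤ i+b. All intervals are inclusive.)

Evaluate at each i in [0,6]:
  i=0: ✗ (fails at j=0)
  i=1: ✓ (all of [1,2])
  i=2: ✓ (all of [2,3])
  i=3: ✓ (all of [3,4])
  i=4: ✓ (all of [4,5])
  i=5: ✗ (fails at j=6)
  i=6: ✗ (fails at j=6)

1, 2, 3, 4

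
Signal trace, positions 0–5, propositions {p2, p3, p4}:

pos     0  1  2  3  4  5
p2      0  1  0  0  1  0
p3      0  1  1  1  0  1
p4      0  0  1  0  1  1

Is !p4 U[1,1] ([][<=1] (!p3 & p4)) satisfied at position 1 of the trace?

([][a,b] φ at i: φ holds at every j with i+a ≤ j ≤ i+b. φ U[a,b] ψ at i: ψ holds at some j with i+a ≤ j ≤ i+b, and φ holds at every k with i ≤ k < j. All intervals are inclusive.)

Need some j in [2,2] with [][<=1] (!p3 & p4), and !p4 at every k in [1,j-1].
  j=2: [][<=1] (!p3 & p4) — fails at 2.
No j in the window works → until fails.

No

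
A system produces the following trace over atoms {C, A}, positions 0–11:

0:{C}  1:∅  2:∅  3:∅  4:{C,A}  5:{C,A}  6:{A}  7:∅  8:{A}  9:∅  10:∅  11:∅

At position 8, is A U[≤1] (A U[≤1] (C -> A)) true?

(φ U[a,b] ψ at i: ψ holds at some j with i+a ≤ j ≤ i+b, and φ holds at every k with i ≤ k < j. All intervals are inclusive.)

Need some j in [8,9] with (A U[≤1] (C -> A)), and A at every k in [8,j-1].
  j=8: (A U[≤1] (C -> A)) holds; no prefix to check → satisfied.

True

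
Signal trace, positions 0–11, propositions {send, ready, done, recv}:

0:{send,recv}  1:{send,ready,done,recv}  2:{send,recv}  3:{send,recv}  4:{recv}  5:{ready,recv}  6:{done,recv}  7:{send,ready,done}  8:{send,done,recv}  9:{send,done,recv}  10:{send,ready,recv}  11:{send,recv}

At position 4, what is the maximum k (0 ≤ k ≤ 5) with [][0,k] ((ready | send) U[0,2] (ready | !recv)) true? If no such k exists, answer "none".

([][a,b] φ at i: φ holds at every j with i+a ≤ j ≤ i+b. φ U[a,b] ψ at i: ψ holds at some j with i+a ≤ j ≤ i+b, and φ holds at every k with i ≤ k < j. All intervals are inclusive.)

none

((ready | send) U[0,2] (ready | !recv)) must hold from j=4 onward; find where it first fails.
  j=4: fails → no k works.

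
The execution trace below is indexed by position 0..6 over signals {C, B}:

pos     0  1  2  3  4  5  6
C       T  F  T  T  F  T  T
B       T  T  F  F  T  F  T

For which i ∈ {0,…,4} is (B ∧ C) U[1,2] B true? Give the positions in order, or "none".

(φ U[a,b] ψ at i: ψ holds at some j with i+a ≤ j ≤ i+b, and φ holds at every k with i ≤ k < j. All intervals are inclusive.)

0

Evaluate at each i in [0,4]:
  i=0: ✓ (rhs at j=1; lhs holds on [0,0])
  i=1: ✗ (no rhs in [2,3])
  i=2: ✗ (lhs fails at k=2 before rhs at j=4)
  i=3: ✗ (lhs fails at k=3 before rhs at j=4)
  i=4: ✗ (lhs fails at k=4 before rhs at j=6)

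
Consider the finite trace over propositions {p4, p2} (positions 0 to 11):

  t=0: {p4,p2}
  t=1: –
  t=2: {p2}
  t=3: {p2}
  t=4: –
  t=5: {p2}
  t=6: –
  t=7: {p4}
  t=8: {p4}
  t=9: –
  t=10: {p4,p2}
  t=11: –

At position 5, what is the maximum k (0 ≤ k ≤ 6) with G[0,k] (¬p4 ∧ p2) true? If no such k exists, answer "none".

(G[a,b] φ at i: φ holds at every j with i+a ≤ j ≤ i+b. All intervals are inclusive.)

0

(¬p4 ∧ p2) must hold from j=5 onward; find where it first fails.
  j=5: holds
  j=6: fails
Holds on [5,5], so largest k = 0.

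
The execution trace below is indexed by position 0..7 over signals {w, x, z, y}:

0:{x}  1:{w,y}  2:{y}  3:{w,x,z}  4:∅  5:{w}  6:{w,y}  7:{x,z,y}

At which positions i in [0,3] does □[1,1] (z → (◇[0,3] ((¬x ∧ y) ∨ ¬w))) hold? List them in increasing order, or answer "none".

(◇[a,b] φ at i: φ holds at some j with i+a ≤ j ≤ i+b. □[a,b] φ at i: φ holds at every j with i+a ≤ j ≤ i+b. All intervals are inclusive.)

Evaluate at each i in [0,3]:
  i=0: ✓ (all of [1,1])
  i=1: ✓ (all of [2,2])
  i=2: ✓ (all of [3,3])
  i=3: ✓ (all of [4,4])

0, 1, 2, 3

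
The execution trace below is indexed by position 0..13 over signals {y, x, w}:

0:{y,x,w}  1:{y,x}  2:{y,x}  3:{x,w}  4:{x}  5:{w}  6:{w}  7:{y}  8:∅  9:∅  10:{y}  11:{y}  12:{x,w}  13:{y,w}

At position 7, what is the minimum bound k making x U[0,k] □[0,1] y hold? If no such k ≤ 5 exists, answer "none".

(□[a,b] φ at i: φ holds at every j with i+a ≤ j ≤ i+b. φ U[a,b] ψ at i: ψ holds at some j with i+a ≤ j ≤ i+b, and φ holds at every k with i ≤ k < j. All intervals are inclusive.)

none

Need earliest j ≥ 7 with □[0,1] y, and x at every k in [7,j-1].
  j=7: rhs fails.
  j=8: rhs fails.
  j=9: rhs fails.
  j=10: rhs holds but lhs fails at k=7.
  j=11: rhs fails.
  j=12: rhs fails.
No witness within the range → none.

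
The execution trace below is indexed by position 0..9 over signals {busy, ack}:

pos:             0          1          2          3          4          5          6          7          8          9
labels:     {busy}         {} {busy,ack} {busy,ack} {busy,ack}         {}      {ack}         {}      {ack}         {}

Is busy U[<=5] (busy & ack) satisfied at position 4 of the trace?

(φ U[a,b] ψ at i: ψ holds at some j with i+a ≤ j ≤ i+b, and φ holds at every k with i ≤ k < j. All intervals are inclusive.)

Need some j in [4,9] with (busy & ack), and busy at every k in [4,j-1].
  j=4: (busy & ack) holds; no prefix to check → satisfied.

Holds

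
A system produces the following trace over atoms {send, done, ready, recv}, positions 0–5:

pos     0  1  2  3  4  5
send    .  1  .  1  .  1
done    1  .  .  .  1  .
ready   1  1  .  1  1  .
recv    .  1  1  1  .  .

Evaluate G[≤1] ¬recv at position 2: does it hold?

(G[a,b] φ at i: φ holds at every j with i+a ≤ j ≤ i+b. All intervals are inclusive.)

Check ¬recv at every j in [2,3]:
  j=2: false
  j=3: false
Fails at j=2 → formula fails.

No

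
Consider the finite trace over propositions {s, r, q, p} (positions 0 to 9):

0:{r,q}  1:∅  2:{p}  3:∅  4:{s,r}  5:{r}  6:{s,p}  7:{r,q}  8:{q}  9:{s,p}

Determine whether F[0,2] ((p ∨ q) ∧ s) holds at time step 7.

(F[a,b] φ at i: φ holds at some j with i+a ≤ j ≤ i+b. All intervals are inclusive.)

True

Check ((p ∨ q) ∧ s) at each j in [7,9]:
  j=7: false
  j=8: false
  j=9: true
Found at j=9 → formula holds.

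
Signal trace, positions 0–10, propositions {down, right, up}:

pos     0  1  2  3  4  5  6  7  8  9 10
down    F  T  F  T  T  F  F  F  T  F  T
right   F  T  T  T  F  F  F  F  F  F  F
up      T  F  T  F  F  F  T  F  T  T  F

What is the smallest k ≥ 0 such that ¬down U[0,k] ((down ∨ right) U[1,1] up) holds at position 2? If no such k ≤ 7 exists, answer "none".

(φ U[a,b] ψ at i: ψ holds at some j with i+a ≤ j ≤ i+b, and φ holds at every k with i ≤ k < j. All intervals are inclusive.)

Need earliest j ≥ 2 with ((down ∨ right) U[1,1] up), and ¬down at every k in [2,j-1].
  j=2: rhs fails.
  j=3: rhs fails.
  j=4: rhs fails.
  j=5: rhs fails.
  j=6: rhs fails.
  j=7: rhs fails.
  j=8: rhs holds but lhs fails at k=3.
  j=9: rhs fails.
No witness within the range → none.

none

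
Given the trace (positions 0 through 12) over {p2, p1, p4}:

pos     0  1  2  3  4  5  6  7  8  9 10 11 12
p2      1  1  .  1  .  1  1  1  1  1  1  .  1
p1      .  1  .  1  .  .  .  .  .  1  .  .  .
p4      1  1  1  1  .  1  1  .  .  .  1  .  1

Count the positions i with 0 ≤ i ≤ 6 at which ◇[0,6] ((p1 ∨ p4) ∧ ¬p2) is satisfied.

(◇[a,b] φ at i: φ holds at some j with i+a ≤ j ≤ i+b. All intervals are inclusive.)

Evaluate at each i in [0,6]:
  i=0: ✓ (witness j=2)
  i=1: ✓ (witness j=2)
  i=2: ✓ (witness j=2)
  i=3: ✗ (none in [3,9])
  i=4: ✗ (none in [4,10])
  i=5: ✗ (none in [5,11])
  i=6: ✗ (none in [6,12])
Positions where it holds: {0, 1, 2} → 3.

3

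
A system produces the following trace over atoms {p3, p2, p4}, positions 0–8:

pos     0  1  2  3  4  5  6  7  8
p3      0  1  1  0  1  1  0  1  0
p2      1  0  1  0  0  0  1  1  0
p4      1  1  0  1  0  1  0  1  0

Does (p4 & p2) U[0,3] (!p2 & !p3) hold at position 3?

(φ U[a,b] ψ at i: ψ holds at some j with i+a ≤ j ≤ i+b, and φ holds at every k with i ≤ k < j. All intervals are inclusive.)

Need some j in [3,6] with (!p2 & !p3), and (p4 & p2) at every k in [3,j-1].
  j=3: (!p2 & !p3) holds; no prefix to check → satisfied.

Holds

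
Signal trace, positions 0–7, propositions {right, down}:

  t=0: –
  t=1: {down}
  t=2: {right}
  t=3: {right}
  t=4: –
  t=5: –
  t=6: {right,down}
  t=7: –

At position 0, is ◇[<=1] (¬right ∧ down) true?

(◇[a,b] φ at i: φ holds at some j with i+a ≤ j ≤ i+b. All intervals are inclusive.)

Check (¬right ∧ down) at each j in [0,1]:
  j=0: false
  j=1: true
Found at j=1 → formula holds.

True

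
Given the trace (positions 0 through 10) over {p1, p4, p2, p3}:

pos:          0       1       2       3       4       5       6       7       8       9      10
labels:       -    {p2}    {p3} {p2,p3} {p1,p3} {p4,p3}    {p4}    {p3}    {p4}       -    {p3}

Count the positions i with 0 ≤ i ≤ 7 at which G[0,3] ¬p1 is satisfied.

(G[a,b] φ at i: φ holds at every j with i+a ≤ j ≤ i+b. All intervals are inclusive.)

Evaluate at each i in [0,7]:
  i=0: ✓ (all of [0,3])
  i=1: ✗ (fails at j=4)
  i=2: ✗ (fails at j=4)
  i=3: ✗ (fails at j=4)
  i=4: ✗ (fails at j=4)
  i=5: ✓ (all of [5,8])
  i=6: ✓ (all of [6,9])
  i=7: ✓ (all of [7,10])
Positions where it holds: {0, 5, 6, 7} → 4.

4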